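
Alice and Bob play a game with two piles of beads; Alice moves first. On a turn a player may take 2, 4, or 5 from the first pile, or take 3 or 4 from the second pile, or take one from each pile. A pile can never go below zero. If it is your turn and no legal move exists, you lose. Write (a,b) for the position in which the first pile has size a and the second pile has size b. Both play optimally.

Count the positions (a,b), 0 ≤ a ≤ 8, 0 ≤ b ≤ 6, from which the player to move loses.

20

Positions with no move are L. A position that does have a move is losing for the player to move precisely when every available move leads to a winning position for the opponent. Fill in the labels:
Every move lowers a or b (never raises either), so fill the grid row by row in increasing a, and left to right within a row: each cell's successors are then already labelled.
      b=0  b=1  b=2  b=3  b=4  b=5  b=6
a=0:    L    L    L    W    W    W    W
a=1:    L    W    W    W    W    L    L
a=2:    W    W    W    L    L    L    W
a=3:    W    L    L    L    W    W    W
a=4:    W    W    W    W    W    W    L
a=5:    W    W    W    W    L    W    W
a=6:    W    L    L    W    W    W    W
a=7:    L    W    W    W    W    W    L
a=8:    L    W    W    W    W    L    W
Cells with no legal move (terminal, hence L): (0,0), (0,1), (0,2), (1,0).
The remaining L cells, each justified by listing all of its moves:
(1,5): →(1,2)(W), (1,1)(W), (0,4)(W) — all W, so L
(1,6): →(1,3)(W), (1,2)(W), (0,5)(W) — all W, so L
(2,3): →(0,3)(W), (2,0)(W), (1,2)(W) — all W, so L
(2,4): →(0,4)(W), (2,1)(W), (2,0)(W), (1,3)(W) — all W, so L
(2,5): →(0,5)(W), (2,2)(W), (2,1)(W), (1,4)(W) — all W, so L
(3,1): →(1,1)(W), (2,0)(W) — all W, so L
(3,2): →(1,2)(W), (2,1)(W) — all W, so L
(3,3): →(1,3)(W), (3,0)(W), (2,2)(W) — all W, so L
(4,6): →(2,6)(W), (0,6)(W), (4,3)(W), (4,2)(W), (3,5)(W) — all W, so L
(5,4): →(3,4)(W), (1,4)(W), (0,4)(W), (5,1)(W), (5,0)(W), (4,3)(W) — all W, so L
(6,1): →(4,1)(W), (2,1)(W), (1,1)(W), (5,0)(W) — all W, so L
(6,2): →(4,2)(W), (2,2)(W), (1,2)(W), (5,1)(W) — all W, so L
(7,0): →(5,0)(W), (3,0)(W), (2,0)(W) — all W, so L
(7,6): →(5,6)(W), (3,6)(W), (2,6)(W), (7,3)(W), (7,2)(W), (6,5)(W) — all W, so L
(8,0): →(6,0)(W), (4,0)(W), (3,0)(W) — all W, so L
(8,5): →(6,5)(W), (4,5)(W), (3,5)(W), (8,2)(W), (8,1)(W), (7,4)(W) — all W, so L
Every other cell has at least one move into one of the L cells above, so it is W.
L cells per row: a=0: 3, a=1: 3, a=2: 3, a=3: 3, a=4: 1, a=5: 1, a=6: 2, a=7: 2, a=8: 2; total 20.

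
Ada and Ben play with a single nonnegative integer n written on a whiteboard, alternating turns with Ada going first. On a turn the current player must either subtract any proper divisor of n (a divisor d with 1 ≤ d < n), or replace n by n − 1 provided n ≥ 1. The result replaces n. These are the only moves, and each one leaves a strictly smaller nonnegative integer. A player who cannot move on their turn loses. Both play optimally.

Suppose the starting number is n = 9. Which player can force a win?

Classify positions by backward induction: terminal positions (no move available) are L. From any other position, the mover wins iff some move reaches an L.
n=0: no move → L
n=1: →0(L), so W
n=2: →1(W) only, which is W, so L
n=3: →2(L), so W
n=4: →2(L), so W
n=5: →4(W) only, which is W, so L
n=6: →5(L), so W
n=7: →6(W) only, which is W, so L
n=8: →7(L), so W
n=9: →6(W), 8(W) — all W, so L
Every move from 9 reaches a W position, so the mover loses.

Ben wins.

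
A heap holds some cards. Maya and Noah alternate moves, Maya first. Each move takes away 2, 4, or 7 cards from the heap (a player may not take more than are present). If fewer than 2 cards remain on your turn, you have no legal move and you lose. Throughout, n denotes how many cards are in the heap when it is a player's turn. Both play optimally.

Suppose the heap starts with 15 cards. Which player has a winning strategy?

Noah wins.

Positions with no move are L. A position that does have a move is losing for the player to move precisely when every available move leads to a winning position for the opponent. Fill in the labels:
n=0: no move → L
n=1: no move → L
n=2: can move to 0, which is L ⇒ W
n=3: can move to 1, which is L ⇒ W
n=4: can move to 0, which is L ⇒ W
n=5: can move to 1, which is L ⇒ W
n=6: moves to 4(W), 2(W); every one is W ⇒ L
n=7: can move to 0, which is L ⇒ W
n=8: can move to 6, which is L ⇒ W
n=9: moves to 7(W), 5(W), 2(W); every one is W ⇒ L
n=10: can move to 6, which is L ⇒ W
n=11: can move to 9, which is L ⇒ W
n=12: moves to 10(W), 8(W), 5(W); every one is W ⇒ L
n=13: can move to 9, which is L ⇒ W
n=14: can move to 12, which is L ⇒ W
n=15: moves to 13(W), 11(W), 8(W); every one is W ⇒ L
Every move from 15 reaches a W position, so the mover loses.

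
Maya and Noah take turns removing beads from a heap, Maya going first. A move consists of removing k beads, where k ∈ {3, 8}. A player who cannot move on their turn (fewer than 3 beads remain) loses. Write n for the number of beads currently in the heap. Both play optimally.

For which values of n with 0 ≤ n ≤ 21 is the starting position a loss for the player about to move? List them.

Build the W/L table. Terminal = L. A non-terminal position is W if it has a move to some L; otherwise it is L.
n=0: no move → L
n=1: no move → L
n=2: no move → L
n=3: →0(L), so W
n=4: →1(L), so W
n=5: →2(L), so W
n=6: →3(W) only, which is W, so L
n=7: →4(W) only, which is W, so L
n=8: →0(L), so W
n=9: →6(L), so W
n=10: →7(L), so W
n=11: →8(W), 3(W) — all W, so L
n=12: →9(W), 4(W) — all W, so L
n=13: →10(W), 5(W) — all W, so L
n=14: →11(L), so W
n=15: →12(L), so W
n=16: →13(L), so W
n=17: →14(W), 9(W) — all W, so L
n=18: →15(W), 10(W) — all W, so L
n=19: →11(L), so W
n=20: →17(L), so W
n=21: →18(L), so W
The losing starting values of n are exactly the entries labelled L in this table (10 of them).

0, 1, 2, 6, 7, 11, 12, 13, 17, 18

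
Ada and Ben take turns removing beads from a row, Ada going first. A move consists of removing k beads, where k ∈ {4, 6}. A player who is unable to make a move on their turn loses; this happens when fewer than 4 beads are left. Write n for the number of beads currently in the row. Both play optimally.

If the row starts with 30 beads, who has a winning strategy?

Compute win/loss labels from the base case upward. A position with no move is L. Any other position is W if it can reach an L in one move, else L.
n=0: no move → L
n=1: no move → L
n=2: no move → L
n=3: no move → L
n=4: W (go to 0, an L position)
n=5: W (go to 1, an L position)
n=6: W (go to 2, an L position)
n=7: W (go to 3, an L position)
n=8: W (go to 2, an L position)
n=9: W (go to 3, an L position)
n=10: L (options 6(W), 4(W) are all W)
n=11: L (options 7(W), 5(W) are all W)
n=12: L (options 8(W), 6(W) are all W)
n=13: L (options 9(W), 7(W) are all W)
n=14: W (go to 10, an L position)
n=15: W (go to 11, an L position)
n=16: W (go to 12, an L position)
n=17: W (go to 13, an L position)
n=18: W (go to 12, an L position)
n=19: W (go to 13, an L position)
n=20: L (options 16(W), 14(W) are all W)
n=21: L (options 17(W), 15(W) are all W)
n=22: L (options 18(W), 16(W) are all W)
n=23: L (options 19(W), 17(W) are all W)
n=24: W (go to 20, an L position)
n=25: W (go to 21, an L position)
n=26: W (go to 22, an L position)
n=27: W (go to 23, an L position)
n=28: W (go to 22, an L position)
n=29: W (go to 23, an L position)
n=30: L (options 26(W), 24(W) are all W)
The starting position 30 is L: whatever Ada does, the opponent receives a W position.

Ben wins.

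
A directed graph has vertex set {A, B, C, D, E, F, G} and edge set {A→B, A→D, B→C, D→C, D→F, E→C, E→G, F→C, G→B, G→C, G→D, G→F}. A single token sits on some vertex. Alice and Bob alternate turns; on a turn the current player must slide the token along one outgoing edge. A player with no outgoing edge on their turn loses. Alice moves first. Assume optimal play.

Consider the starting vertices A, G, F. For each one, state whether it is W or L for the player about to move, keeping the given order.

Work bottom-up. With no move the player to move loses. Otherwise the position is W if at least one move leads to an L position for the opponent, and L if every move leads to a W.
Every edge goes from a vertex to one that appears earlier in the order C, B, F, D, G, E, A, so processing vertices in that order labels each vertex after all of its successors.
C: no outgoing edge → L
B: →C(L), so W
F: →C(L), so W
D: →C(L), so W
G: →C(L), so W
E: →C(L), so W
A: →D(W), B(W) — all W, so L

A: L, G: W, F: W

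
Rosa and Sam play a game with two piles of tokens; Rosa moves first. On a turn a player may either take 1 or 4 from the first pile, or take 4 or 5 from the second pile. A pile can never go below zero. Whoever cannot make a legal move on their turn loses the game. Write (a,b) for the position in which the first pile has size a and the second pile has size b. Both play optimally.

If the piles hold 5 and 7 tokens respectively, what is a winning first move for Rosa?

Move to (1,7).

Label each position W (a win for the player to move) or L (a loss). A position with no legal move is L; any other position is W exactly when some move reaches an L, and L when every move reaches a W.
No move ever increases a pile, so every position that can arise here has a ≤ 5 and b ≤ 7; it is enough to label the cells with 0 ≤ a ≤ 5 and 0 ≤ b ≤ 7.
Every move lowers a or b (never raises either), so fill the grid row by row in increasing a, and left to right within a row: each cell's successors are then already labelled.
      b=0  b=1  b=2  b=3  b=4  b=5  b=6  b=7
a=0:    L    L    L    L    W    W    W    W
a=1:    W    W    W    W    L    L    L    L
a=2:    L    L    L    L    W    W    W    W
a=3:    W    W    W    W    L    L    L    L
a=4:    W    W    W    W    W    W    W    W
a=5:    L    L    L    L    W    W    W    W
Cells with no legal move (terminal, hence L): (0,0), (0,1), (0,2), (0,3).
The remaining L cells, each justified by listing all of its moves:
(1,4): L (options (0,4)(W), (1,0)(W) are all W)
(1,5): L (options (0,5)(W), (1,1)(W), (1,0)(W) are all W)
(1,6): L (options (0,6)(W), (1,2)(W), (1,1)(W) are all W)
(1,7): L (options (0,7)(W), (1,3)(W), (1,2)(W) are all W)
(2,0): L (sole option (1,0)(W) is W)
(2,1): L (sole option (1,1)(W) is W)
(2,2): L (sole option (1,2)(W) is W)
(2,3): L (sole option (1,3)(W) is W)
(3,4): L (options (2,4)(W), (3,0)(W) are all W)
(3,5): L (options (2,5)(W), (3,1)(W), (3,0)(W) are all W)
(3,6): L (options (2,6)(W), (3,2)(W), (3,1)(W) are all W)
(3,7): L (options (2,7)(W), (3,3)(W), (3,2)(W) are all W)
(5,0): L (options (4,0)(W), (1,0)(W) are all W)
(5,1): L (options (4,1)(W), (1,1)(W) are all W)
(5,2): L (options (4,2)(W), (1,2)(W) are all W)
(5,3): L (options (4,3)(W), (1,3)(W) are all W)
Every other cell has at least one move into one of the L cells above, so it is W.
From (5,7), the L positions reachable in one move are: (1,7), (5,3), (5,2). Any move reaching one of these is winning.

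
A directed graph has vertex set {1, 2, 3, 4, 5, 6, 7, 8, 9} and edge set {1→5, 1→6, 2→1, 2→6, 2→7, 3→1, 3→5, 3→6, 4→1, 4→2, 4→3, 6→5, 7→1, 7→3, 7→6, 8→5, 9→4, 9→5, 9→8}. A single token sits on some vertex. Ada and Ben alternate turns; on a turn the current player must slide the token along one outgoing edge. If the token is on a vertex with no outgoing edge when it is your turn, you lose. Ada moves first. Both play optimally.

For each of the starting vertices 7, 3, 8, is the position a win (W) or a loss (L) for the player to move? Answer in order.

7: L, 3: W, 8: W

Use the standard recursion: the mover loses at a terminal position; elsewhere, the mover wins exactly when some move hands the opponent an L position.
Every edge goes from a vertex to one that appears earlier in the order 5, 6, 1, 3, 7, 8, 2, 4, 9, so processing vertices in that order labels each vertex after all of its successors.
5: no outgoing edge → L
6: W (go to 5, an L position)
1: W (go to 5, an L position)
3: W (go to 5, an L position)
7: L (options 3(W), 1(W), 6(W) are all W)
8: W (go to 5, an L position)
2: W (go to 7, an L position)
4: L (options 2(W), 3(W), 1(W) are all W)
9: W (go to 4, an L position)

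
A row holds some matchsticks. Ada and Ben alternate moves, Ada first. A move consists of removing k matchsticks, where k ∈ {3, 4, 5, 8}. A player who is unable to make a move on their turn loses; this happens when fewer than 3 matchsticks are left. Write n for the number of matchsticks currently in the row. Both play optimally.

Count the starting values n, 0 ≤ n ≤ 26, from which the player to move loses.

9

Compute win/loss labels from the base case upward. A position with no move is L. Any other position is W if it can reach an L in one move, else L.
n=0: no move → L
n=1: no move → L
n=2: no move → L
n=3: reaches L-position 0 → W
n=4: reaches L-position 1 → W
n=5: reaches L-position 2 → W
n=6: reaches L-position 2 → W
n=7: reaches L-position 2 → W
n=8: reaches L-position 0 → W
n=9: reaches L-position 1 → W
n=10: reaches L-position 2 → W
n=11: only reaches 8(W), 7(W), 6(W), 3(W), all W → L
n=12: only reaches 9(W), 8(W), 7(W), 4(W), all W → L
n=13: only reaches 10(W), 9(W), 8(W), 5(W), all W → L
n=14: reaches L-position 11 → W
n=15: reaches L-position 12 → W
n=16: reaches L-position 13 → W
n=17: reaches L-position 13 → W
n=18: reaches L-position 13 → W
n=19: reaches L-position 11 → W
n=20: reaches L-position 12 → W
n=21: reaches L-position 13 → W
n=22: only reaches 19(W), 18(W), 17(W), 14(W), all W → L
n=23: only reaches 20(W), 19(W), 18(W), 15(W), all W → L
n=24: only reaches 21(W), 20(W), 19(W), 16(W), all W → L
n=25: reaches L-position 22 → W
n=26: reaches L-position 23 → W
L entries with 0 ≤ n ≤ 26: n = 0, 1, 2, 11, 12, 13, 22, 23, 24; that makes 9.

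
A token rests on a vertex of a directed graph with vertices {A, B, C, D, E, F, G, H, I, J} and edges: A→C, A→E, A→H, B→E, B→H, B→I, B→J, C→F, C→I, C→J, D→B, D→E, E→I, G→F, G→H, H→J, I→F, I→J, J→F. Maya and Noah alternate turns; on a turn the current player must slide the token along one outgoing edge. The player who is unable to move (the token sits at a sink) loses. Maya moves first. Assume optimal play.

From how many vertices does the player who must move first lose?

3

Build the W/L table. Terminal = L. A non-terminal position is W if it has a move to some L; otherwise it is L.
Every edge goes from a vertex to one that appears earlier in the order F, J, I, C, H, E, G, B, D, A, so processing vertices in that order labels each vertex after all of its successors.
F: no outgoing edge → L
J: can move to F, which is L ⇒ W
I: can move to F, which is L ⇒ W
C: can move to F, which is L ⇒ W
H: the only move is to J(W), a W ⇒ L
E: the only move is to I(W), a W ⇒ L
G: can move to H, which is L ⇒ W
B: can move to E, which is L ⇒ W
D: can move to E, which is L ⇒ W
A: can move to E, which is L ⇒ W
The L vertices are E, F, H; that is 3 in all.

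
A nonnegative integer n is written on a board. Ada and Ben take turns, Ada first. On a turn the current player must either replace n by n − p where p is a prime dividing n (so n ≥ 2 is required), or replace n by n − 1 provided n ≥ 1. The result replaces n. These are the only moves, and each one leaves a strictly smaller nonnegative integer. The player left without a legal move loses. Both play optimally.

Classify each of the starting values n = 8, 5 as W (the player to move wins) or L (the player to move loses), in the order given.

8: L, 5: W

Use the standard recursion: the mover loses at a terminal position; elsewhere, the mover wins exactly when some move hands the opponent an L position.
n=0: no move → L
n=1: reaches L-position 0 → W
n=2: reaches L-position 0 → W
n=3: reaches L-position 0 → W
n=4: only reaches 2(W), 3(W), all W → L
n=5: reaches L-position 0 → W
n=6: reaches L-position 4 → W
n=7: reaches L-position 0 → W
n=8: only reaches 6(W), 7(W), all W → L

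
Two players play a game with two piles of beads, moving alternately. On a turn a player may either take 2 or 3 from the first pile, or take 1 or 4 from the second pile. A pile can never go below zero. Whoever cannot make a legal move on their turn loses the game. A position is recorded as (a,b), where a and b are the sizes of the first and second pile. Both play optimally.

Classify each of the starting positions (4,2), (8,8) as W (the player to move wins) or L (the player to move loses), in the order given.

Classify positions by backward induction: terminal positions (no move available) are L. From any other position, the mover wins iff some move reaches an L.
No move ever increases a pile, so every position that can arise here has a ≤ 8 and b ≤ 8; it is enough to label the cells with 0 ≤ a ≤ 8 and 0 ≤ b ≤ 8.
Every move lowers a or b (never raises either), so fill the grid row by row in increasing a, and left to right within a row: each cell's successors are then already labelled.
      b=0  b=1  b=2  b=3  b=4  b=5  b=6  b=7  b=8
a=0:    L    W    L    W    W    L    W    L    W
a=1:    L    W    L    W    W    L    W    L    W
a=2:    W    L    W    L    W    W    L    W    L
a=3:    W    L    W    L    W    W    L    W    L
a=4:    W    W    W    W    L    W    W    W    W
a=5:    L    W    L    W    W    L    W    L    W
a=6:    L    W    L    W    W    L    W    L    W
a=7:    W    L    W    L    W    W    L    W    L
a=8:    W    L    W    L    W    W    L    W    L
Cells with no legal move (terminal, hence L): (0,0), (1,0).
The remaining L cells, each justified by listing all of its moves:
(0,2): only reaches (0,1)(W), which is W → L
(0,5): only reaches (0,4)(W), (0,1)(W), all W → L
(0,7): only reaches (0,6)(W), (0,3)(W), all W → L
(1,2): only reaches (1,1)(W), which is W → L
(1,5): only reaches (1,4)(W), (1,1)(W), all W → L
(1,7): only reaches (1,6)(W), (1,3)(W), all W → L
(2,1): only reaches (0,1)(W), (2,0)(W), all W → L
(2,3): only reaches (0,3)(W), (2,2)(W), all W → L
(2,6): only reaches (0,6)(W), (2,5)(W), (2,2)(W), all W → L
(2,8): only reaches (0,8)(W), (2,7)(W), (2,4)(W), all W → L
(3,1): only reaches (1,1)(W), (0,1)(W), (3,0)(W), all W → L
(3,3): only reaches (1,3)(W), (0,3)(W), (3,2)(W), all W → L
(3,6): only reaches (1,6)(W), (0,6)(W), (3,5)(W), (3,2)(W), all W → L
(3,8): only reaches (1,8)(W), (0,8)(W), (3,7)(W), (3,4)(W), all W → L
(4,4): only reaches (2,4)(W), (1,4)(W), (4,3)(W), (4,0)(W), all W → L
(5,0): only reaches (3,0)(W), (2,0)(W), all W → L
(5,2): only reaches (3,2)(W), (2,2)(W), (5,1)(W), all W → L
(5,5): only reaches (3,5)(W), (2,5)(W), (5,4)(W), (5,1)(W), all W → L
(5,7): only reaches (3,7)(W), (2,7)(W), (5,6)(W), (5,3)(W), all W → L
(6,0): only reaches (4,0)(W), (3,0)(W), all W → L
(6,2): only reaches (4,2)(W), (3,2)(W), (6,1)(W), all W → L
(6,5): only reaches (4,5)(W), (3,5)(W), (6,4)(W), (6,1)(W), all W → L
(6,7): only reaches (4,7)(W), (3,7)(W), (6,6)(W), (6,3)(W), all W → L
(7,1): only reaches (5,1)(W), (4,1)(W), (7,0)(W), all W → L
(7,3): only reaches (5,3)(W), (4,3)(W), (7,2)(W), all W → L
(7,6): only reaches (5,6)(W), (4,6)(W), (7,5)(W), (7,2)(W), all W → L
(7,8): only reaches (5,8)(W), (4,8)(W), (7,7)(W), (7,4)(W), all W → L
(8,1): only reaches (6,1)(W), (5,1)(W), (8,0)(W), all W → L
(8,3): only reaches (6,3)(W), (5,3)(W), (8,2)(W), all W → L
(8,6): only reaches (6,6)(W), (5,6)(W), (8,5)(W), (8,2)(W), all W → L
(8,8): only reaches (6,8)(W), (5,8)(W), (8,7)(W), (8,4)(W), all W → L
Every other cell has at least one move into one of the L cells above, so it is W.
(4,2): the move to (1,2) reaches an L cell, so W
(8,8): one of the L cells justified above, so L

(4,2): W, (8,8): L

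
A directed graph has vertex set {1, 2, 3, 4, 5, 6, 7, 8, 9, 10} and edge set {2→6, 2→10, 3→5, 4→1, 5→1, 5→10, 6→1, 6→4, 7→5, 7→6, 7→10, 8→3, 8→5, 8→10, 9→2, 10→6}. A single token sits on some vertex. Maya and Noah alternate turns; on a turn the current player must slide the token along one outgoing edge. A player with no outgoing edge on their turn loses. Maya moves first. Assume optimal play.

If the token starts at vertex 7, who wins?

Maya wins.

Classify positions by backward induction: terminal positions (no move available) are L. From any other position, the mover wins iff some move reaches an L.
Every edge goes from a vertex to one that appears earlier in the order 1, 4, 6, 10, 5, 3, 2, 8, 9, 7, so processing vertices in that order labels each vertex after all of its successors.
1: no outgoing edge → L
4: →1(L), so W
6: →1(L), so W
10: →6(W) only, which is W, so L
5: →10(L), so W
3: →5(W) only, which is W, so L
2: →10(L), so W
8: →3(L), so W
9: →2(W) only, which is W, so L
7: →10(L), so W
The starting position 7 is W: Maya should move to 10, handing over an L position.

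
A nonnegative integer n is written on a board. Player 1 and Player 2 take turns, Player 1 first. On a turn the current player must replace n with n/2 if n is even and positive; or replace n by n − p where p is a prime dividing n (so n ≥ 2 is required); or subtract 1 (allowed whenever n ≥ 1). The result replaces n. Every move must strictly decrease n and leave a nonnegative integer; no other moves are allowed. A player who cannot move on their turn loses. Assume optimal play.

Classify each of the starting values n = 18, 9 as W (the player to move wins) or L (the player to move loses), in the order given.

Use the standard recursion: the mover loses at a terminal position; elsewhere, the mover wins exactly when some move hands the opponent an L position.
n=0: no move → L
n=1: can move to 0, which is L ⇒ W
n=2: can move to 0, which is L ⇒ W
n=3: can move to 0, which is L ⇒ W
n=4: moves to 2(W), 3(W); every one is W ⇒ L
n=5: can move to 0, which is L ⇒ W
n=6: can move to 4, which is L ⇒ W
n=7: can move to 0, which is L ⇒ W
n=8: can move to 4, which is L ⇒ W
n=9: moves to 6(W), 8(W); every one is W ⇒ L
n=10: can move to 9, which is L ⇒ W
n=11: can move to 0, which is L ⇒ W
n=12: can move to 9, which is L ⇒ W
n=13: can move to 0, which is L ⇒ W
n=14: moves to 7(W), 12(W), 13(W); every one is W ⇒ L
n=15: can move to 14, which is L ⇒ W
n=16: can move to 14, which is L ⇒ W
n=17: can move to 0, which is L ⇒ W
n=18: can move to 9, which is L ⇒ W

18: W, 9: L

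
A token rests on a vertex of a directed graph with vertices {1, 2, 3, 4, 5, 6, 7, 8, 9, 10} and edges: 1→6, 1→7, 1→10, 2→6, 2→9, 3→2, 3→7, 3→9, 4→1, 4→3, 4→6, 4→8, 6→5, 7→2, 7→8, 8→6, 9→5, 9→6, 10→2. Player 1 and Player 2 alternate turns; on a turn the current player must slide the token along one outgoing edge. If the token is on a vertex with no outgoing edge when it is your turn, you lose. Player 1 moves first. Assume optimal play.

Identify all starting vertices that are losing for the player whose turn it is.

1, 2, 5, 8

Classify positions by backward induction: terminal positions (no move available) are L. From any other position, the mover wins iff some move reaches an L.
Every edge goes from a vertex to one that appears earlier in the order 5, 6, 9, 2, 8, 7, 10, 1, 3, 4, so processing vertices in that order labels each vertex after all of its successors.
5: no outgoing edge → L
6: can move to 5, which is L ⇒ W
9: can move to 5, which is L ⇒ W
2: moves to 9(W), 6(W); every one is W ⇒ L
8: the only move is to 6(W), a W ⇒ L
7: can move to 8, which is L ⇒ W
10: can move to 2, which is L ⇒ W
1: moves to 10(W), 7(W), 6(W); every one is W ⇒ L
3: can move to 2, which is L ⇒ W
4: can move to 1, which is L ⇒ W
Reading off the rows marked L gives the requested list; there are 4 such vertices.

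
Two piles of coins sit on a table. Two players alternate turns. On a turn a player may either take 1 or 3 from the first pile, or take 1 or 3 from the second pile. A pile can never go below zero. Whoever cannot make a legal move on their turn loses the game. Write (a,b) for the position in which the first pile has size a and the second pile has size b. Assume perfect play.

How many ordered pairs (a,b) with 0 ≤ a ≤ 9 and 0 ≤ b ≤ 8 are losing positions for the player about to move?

Classify positions by backward induction: terminal positions (no move available) are L. From any other position, the mover wins iff some move reaches an L.
Every move lowers a or b (never raises either), so fill the grid row by row in increasing a, and left to right within a row: each cell's successors are then already labelled.
      b=0  b=1  b=2  b=3  b=4  b=5  b=6  b=7  b=8
a=0:    L    W    L    W    L    W    L    W    L
a=1:    W    L    W    L    W    L    W    L    W
a=2:    L    W    L    W    L    W    L    W    L
a=3:    W    L    W    L    W    L    W    L    W
a=4:    L    W    L    W    L    W    L    W    L
a=5:    W    L    W    L    W    L    W    L    W
a=6:    L    W    L    W    L    W    L    W    L
a=7:    W    L    W    L    W    L    W    L    W
a=8:    L    W    L    W    L    W    L    W    L
a=9:    W    L    W    L    W    L    W    L    W
Cells with no legal move (terminal, hence L): (0,0).
The remaining L cells, each justified by listing all of its moves:
(0,2): L (sole option (0,1)(W) is W)
(0,4): L (options (0,3)(W), (0,1)(W) are all W)
(0,6): L (options (0,5)(W), (0,3)(W) are all W)
(0,8): L (options (0,7)(W), (0,5)(W) are all W)
(1,1): L (options (0,1)(W), (1,0)(W) are all W)
(1,3): L (options (0,3)(W), (1,2)(W), (1,0)(W) are all W)
(1,5): L (options (0,5)(W), (1,4)(W), (1,2)(W) are all W)
(1,7): L (options (0,7)(W), (1,6)(W), (1,4)(W) are all W)
(2,0): L (sole option (1,0)(W) is W)
(2,2): L (options (1,2)(W), (2,1)(W) are all W)
(2,4): L (options (1,4)(W), (2,3)(W), (2,1)(W) are all W)
(2,6): L (options (1,6)(W), (2,5)(W), (2,3)(W) are all W)
(2,8): L (options (1,8)(W), (2,7)(W), (2,5)(W) are all W)
(3,1): L (options (2,1)(W), (0,1)(W), (3,0)(W) are all W)
(3,3): L (options (2,3)(W), (0,3)(W), (3,2)(W), (3,0)(W) are all W)
(3,5): L (options (2,5)(W), (0,5)(W), (3,4)(W), (3,2)(W) are all W)
(3,7): L (options (2,7)(W), (0,7)(W), (3,6)(W), (3,4)(W) are all W)
(4,0): L (options (3,0)(W), (1,0)(W) are all W)
(4,2): L (options (3,2)(W), (1,2)(W), (4,1)(W) are all W)
(4,4): L (options (3,4)(W), (1,4)(W), (4,3)(W), (4,1)(W) are all W)
(4,6): L (options (3,6)(W), (1,6)(W), (4,5)(W), (4,3)(W) are all W)
(4,8): L (options (3,8)(W), (1,8)(W), (4,7)(W), (4,5)(W) are all W)
(5,1): L (options (4,1)(W), (2,1)(W), (5,0)(W) are all W)
(5,3): L (options (4,3)(W), (2,3)(W), (5,2)(W), (5,0)(W) are all W)
(5,5): L (options (4,5)(W), (2,5)(W), (5,4)(W), (5,2)(W) are all W)
(5,7): L (options (4,7)(W), (2,7)(W), (5,6)(W), (5,4)(W) are all W)
(6,0): L (options (5,0)(W), (3,0)(W) are all W)
(6,2): L (options (5,2)(W), (3,2)(W), (6,1)(W) are all W)
(6,4): L (options (5,4)(W), (3,4)(W), (6,3)(W), (6,1)(W) are all W)
(6,6): L (options (5,6)(W), (3,6)(W), (6,5)(W), (6,3)(W) are all W)
(6,8): L (options (5,8)(W), (3,8)(W), (6,7)(W), (6,5)(W) are all W)
(7,1): L (options (6,1)(W), (4,1)(W), (7,0)(W) are all W)
(7,3): L (options (6,3)(W), (4,3)(W), (7,2)(W), (7,0)(W) are all W)
(7,5): L (options (6,5)(W), (4,5)(W), (7,4)(W), (7,2)(W) are all W)
(7,7): L (options (6,7)(W), (4,7)(W), (7,6)(W), (7,4)(W) are all W)
(8,0): L (options (7,0)(W), (5,0)(W) are all W)
(8,2): L (options (7,2)(W), (5,2)(W), (8,1)(W) are all W)
(8,4): L (options (7,4)(W), (5,4)(W), (8,3)(W), (8,1)(W) are all W)
(8,6): L (options (7,6)(W), (5,6)(W), (8,5)(W), (8,3)(W) are all W)
(8,8): L (options (7,8)(W), (5,8)(W), (8,7)(W), (8,5)(W) are all W)
(9,1): L (options (8,1)(W), (6,1)(W), (9,0)(W) are all W)
(9,3): L (options (8,3)(W), (6,3)(W), (9,2)(W), (9,0)(W) are all W)
(9,5): L (options (8,5)(W), (6,5)(W), (9,4)(W), (9,2)(W) are all W)
(9,7): L (options (8,7)(W), (6,7)(W), (9,6)(W), (9,4)(W) are all W)
Every other cell has at least one move into one of the L cells above, so it is W.
L cells per row: a=0: 5, a=1: 4, a=2: 5, a=3: 4, a=4: 5, a=5: 4, a=6: 5, a=7: 4, a=8: 5, a=9: 4; total 45.

45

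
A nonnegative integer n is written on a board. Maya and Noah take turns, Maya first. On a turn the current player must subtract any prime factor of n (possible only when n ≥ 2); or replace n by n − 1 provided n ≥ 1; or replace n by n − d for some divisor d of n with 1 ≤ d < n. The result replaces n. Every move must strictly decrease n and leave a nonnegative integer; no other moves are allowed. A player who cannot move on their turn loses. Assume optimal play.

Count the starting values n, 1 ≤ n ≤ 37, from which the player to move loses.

Classify positions by backward induction: terminal positions (no move available) are L. From any other position, the mover wins iff some move reaches an L.
n=0: no move → L
n=1: →0(L), so W
n=2: →0(L), so W
n=3: →0(L), so W
n=4: →2(W), 3(W) — all W, so L
n=5: →0(L), so W
n=6: →4(L), so W
n=7: →0(L), so W
n=8: →4(L), so W
n=9: →6(W), 8(W) — all W, so L
n=10: →9(L), so W
n=11: →0(L), so W
n=12: →9(L), so W
n=13: →0(L), so W
n=14: →7(W), 12(W), 13(W) — all W, so L
n=15: →14(L), so W
n=16: →14(L), so W
n=17: →0(L), so W
n=18: →9(L), so W
n=19: →0(L), so W
n=20: →10(W), 15(W), 16(W), 18(W), 19(W) — all W, so L
n=21: →14(L), so W
n=22: →20(L), so W
n=23: →0(L), so W
n=24: →20(L), so W
n=25: →20(L), so W
n=26: →13(W), 24(W), 25(W) — all W, so L
n=27: →26(L), so W
n=28: →14(L), so W
n=29: →0(L), so W
n=30: →20(L), so W
n=31: →0(L), so W
n=32: →16(W), 24(W), 28(W), 30(W), 31(W) — all W, so L
n=33: →32(L), so W
n=34: →32(L), so W
n=35: →28(W), 30(W), 34(W) — all W, so L
n=36: →32(L), so W
n=37: →0(L), so W
L entries with 1 ≤ n ≤ 37 (n=0 is outside the asked range and is not counted): n = 4, 9, 14, 20, 26, 32, 35; that makes 7.

7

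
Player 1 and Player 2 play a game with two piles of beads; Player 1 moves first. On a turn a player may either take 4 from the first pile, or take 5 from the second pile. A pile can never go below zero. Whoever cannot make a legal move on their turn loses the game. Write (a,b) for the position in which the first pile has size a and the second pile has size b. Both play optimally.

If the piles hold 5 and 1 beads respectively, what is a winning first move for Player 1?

Move to (1,1).

Use the standard recursion: the mover loses at a terminal position; elsewhere, the mover wins exactly when some move hands the opponent an L position.
No move ever increases a pile, so every position that can arise here has a ≤ 5 and b ≤ 1; it is enough to label the cells with 0 ≤ a ≤ 5 and 0 ≤ b ≤ 1.
Every move lowers a or b (never raises either), so fill the grid row by row in increasing a, and left to right within a row: each cell's successors are then already labelled.
      b=0  b=1
a=0:    L    L
a=1:    L    L
a=2:    L    L
a=3:    L    L
a=4:    W    W
a=5:    W    W
Cells with no legal move (terminal, hence L): (0,0), (0,1), (1,0), (1,1), (2,0), (2,1), (3,0), (3,1).
Every other cell has at least one move into one of the L cells above, so it is W.
From (5,1), the L positions reachable in one move are: (1,1).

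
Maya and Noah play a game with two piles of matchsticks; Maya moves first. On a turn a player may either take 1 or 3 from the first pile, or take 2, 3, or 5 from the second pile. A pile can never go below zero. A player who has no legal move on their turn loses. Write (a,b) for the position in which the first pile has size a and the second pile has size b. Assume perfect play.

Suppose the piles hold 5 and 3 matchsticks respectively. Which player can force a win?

Use the standard recursion: the mover loses at a terminal position; elsewhere, the mover wins exactly when some move hands the opponent an L position.
No move ever increases a pile, so every position that can arise here has a ≤ 5 and b ≤ 3; it is enough to label the cells with 0 ≤ a ≤ 5 and 0 ≤ b ≤ 3.
Every move lowers a or b (never raises either), so fill the grid row by row in increasing a, and left to right within a row: each cell's successors are then already labelled.
      b=0  b=1  b=2  b=3
a=0:    L    L    W    W
a=1:    W    W    L    L
a=2:    L    L    W    W
a=3:    W    W    L    L
a=4:    L    L    W    W
a=5:    W    W    L    L
Cells with no legal move (terminal, hence L): (0,0), (0,1).
The remaining L cells, each justified by listing all of its moves:
(1,2): →(0,2)(W), (1,0)(W) — all W, so L
(1,3): →(0,3)(W), (1,1)(W), (1,0)(W) — all W, so L
(2,0): →(1,0)(W) only, which is W, so L
(2,1): →(1,1)(W) only, which is W, so L
(3,2): →(2,2)(W), (0,2)(W), (3,0)(W) — all W, so L
(3,3): →(2,3)(W), (0,3)(W), (3,1)(W), (3,0)(W) — all W, so L
(4,0): →(3,0)(W), (1,0)(W) — all W, so L
(4,1): →(3,1)(W), (1,1)(W) — all W, so L
(5,2): →(4,2)(W), (2,2)(W), (5,0)(W) — all W, so L
(5,3): →(4,3)(W), (2,3)(W), (5,1)(W), (5,0)(W) — all W, so L
Every other cell has at least one move into one of the L cells above, so it is W.
Every move from (5,3) reaches a W position, so the mover loses.

Noah wins.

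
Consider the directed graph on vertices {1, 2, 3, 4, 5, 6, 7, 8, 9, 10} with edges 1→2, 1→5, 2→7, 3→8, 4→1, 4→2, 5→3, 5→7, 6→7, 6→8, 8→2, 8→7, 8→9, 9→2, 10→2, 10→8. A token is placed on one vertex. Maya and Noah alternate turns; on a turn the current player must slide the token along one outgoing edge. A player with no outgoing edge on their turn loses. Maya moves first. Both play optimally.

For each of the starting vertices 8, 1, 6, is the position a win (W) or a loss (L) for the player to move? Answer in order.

Classify positions by backward induction: terminal positions (no move available) are L. From any other position, the mover wins iff some move reaches an L.
Every edge goes from a vertex to one that appears earlier in the order 7, 2, 9, 8, 10, 3, 6, 5, 1, 4, so processing vertices in that order labels each vertex after all of its successors.
7: no outgoing edge → L
2: W (go to 7, an L position)
9: L (sole option 2(W) is W)
8: W (go to 9, an L position)
10: L (options 8(W), 2(W) are all W)
3: L (sole option 8(W) is W)
6: W (go to 7, an L position)
5: W (go to 3, an L position)
1: L (options 5(W), 2(W) are all W)
4: W (go to 1, an L position)

8: W, 1: L, 6: W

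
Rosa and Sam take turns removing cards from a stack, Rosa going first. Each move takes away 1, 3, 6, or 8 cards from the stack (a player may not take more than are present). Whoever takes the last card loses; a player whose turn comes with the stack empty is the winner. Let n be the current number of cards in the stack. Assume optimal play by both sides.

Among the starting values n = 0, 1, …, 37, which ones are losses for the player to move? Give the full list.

Positions with no move are W. A position that does have a move is losing for the player to move precisely when every available move leads to a winning position for the opponent. Fill in the labels:
n=0: no move; the opponent has just taken the last card and therefore loses → W
n=1: →0(W) only, which is W, so L
n=2: →1(L), so W
n=3: →2(W), 0(W) — all W, so L
n=4: →3(L), so W
n=5: →4(W), 2(W) — all W, so L
n=6: →5(L), so W
n=7: →1(L), so W
n=8: →5(L), so W
n=9: →3(L), so W
n=10: →9(W), 7(W), 4(W), 2(W) — all W, so L
n=11: →10(L), so W
n=12: →11(W), 9(W), 6(W), 4(W) — all W, so L
n=13: →12(L), so W
n=14: →13(W), 11(W), 8(W), 6(W) — all W, so L
n=15: →14(L), so W
n=16: →10(L), so W
n=17: →14(L), so W
n=18: →12(L), so W
n=19: →18(W), 16(W), 13(W), 11(W) — all W, so L
n=20: →19(L), so W
n=21: →20(W), 18(W), 15(W), 13(W) — all W, so L
n=22: →21(L), so W
n=23: →22(W), 20(W), 17(W), 15(W) — all W, so L
n=24: →23(L), so W
n=25: →19(L), so W
n=26: →23(L), so W
n=27: →21(L), so W
n=28: →27(W), 25(W), 22(W), 20(W) — all W, so L
n=29: →28(L), so W
n=30: →29(W), 27(W), 24(W), 22(W) — all W, so L
n=31: →30(L), so W
n=32: →31(W), 29(W), 26(W), 24(W) — all W, so L
n=33: →32(L), so W
n=34: →28(L), so W
n=35: →32(L), so W
n=36: →30(L), so W
n=37: →36(W), 34(W), 31(W), 29(W) — all W, so L
The losing starting values of n are exactly the entries labelled L in this table (13 of them).

1, 3, 5, 10, 12, 14, 19, 21, 23, 28, 30, 32, 37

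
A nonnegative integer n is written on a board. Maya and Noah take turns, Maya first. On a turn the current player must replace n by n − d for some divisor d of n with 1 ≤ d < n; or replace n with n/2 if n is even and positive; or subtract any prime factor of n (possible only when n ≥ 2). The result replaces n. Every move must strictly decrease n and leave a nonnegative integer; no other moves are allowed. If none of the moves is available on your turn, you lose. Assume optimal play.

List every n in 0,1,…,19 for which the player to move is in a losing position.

Build the W/L table. Terminal = L. A non-terminal position is W if it has a move to some L; otherwise it is L.
n=0: no move → L
n=1: no move → L
n=2: W (go to 0, an L position)
n=3: W (go to 0, an L position)
n=4: L (options 2(W), 3(W) are all W)
n=5: W (go to 0, an L position)
n=6: W (go to 4, an L position)
n=7: W (go to 0, an L position)
n=8: W (go to 4, an L position)
n=9: L (options 6(W), 8(W) are all W)
n=10: W (go to 9, an L position)
n=11: W (go to 0, an L position)
n=12: W (go to 9, an L position)
n=13: W (go to 0, an L position)
n=14: L (options 7(W), 12(W), 13(W) are all W)
n=15: W (go to 14, an L position)
n=16: W (go to 14, an L position)
n=17: W (go to 0, an L position)
n=18: W (go to 9, an L position)
n=19: W (go to 0, an L position)
The losing starting values of n are exactly the entries labelled L in this table (5 of them).

0, 1, 4, 9, 14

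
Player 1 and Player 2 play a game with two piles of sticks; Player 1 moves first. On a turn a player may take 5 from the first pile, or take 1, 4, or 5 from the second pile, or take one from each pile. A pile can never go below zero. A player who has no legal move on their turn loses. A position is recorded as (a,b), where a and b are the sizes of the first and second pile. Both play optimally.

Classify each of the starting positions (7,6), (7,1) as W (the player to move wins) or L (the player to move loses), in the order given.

(7,6): W, (7,1): L

Build the W/L table. Terminal = L. A non-terminal position is W if it has a move to some L; otherwise it is L.
No move ever increases a pile, so every position that can arise here has a ≤ 7 and b ≤ 6; it is enough to label the cells with 0 ≤ a ≤ 7 and 0 ≤ b ≤ 6.
Every move lowers a or b (never raises either), so fill the grid row by row in increasing a, and left to right within a row: each cell's successors are then already labelled.
      b=0  b=1  b=2  b=3  b=4  b=5  b=6
a=0:    L    W    L    W    W    W    W
a=1:    L    W    L    W    W    W    W
a=2:    L    W    L    W    W    W    W
a=3:    L    W    L    W    W    W    W
a=4:    L    W    L    W    W    W    W
a=5:    W    W    W    W    L    W    L
a=6:    W    L    W    L    W    W    W
a=7:    W    L    W    L    W    W    W
Cells with no legal move (terminal, hence L): (0,0), (1,0), (2,0), (3,0), (4,0).
The remaining L cells, each justified by listing all of its moves:
(0,2): L (sole option (0,1)(W) is W)
(1,2): L (options (1,1)(W), (0,1)(W) are all W)
(2,2): L (options (2,1)(W), (1,1)(W) are all W)
(3,2): L (options (3,1)(W), (2,1)(W) are all W)
(4,2): L (options (4,1)(W), (3,1)(W) are all W)
(5,4): L (options (0,4)(W), (5,3)(W), (5,0)(W), (4,3)(W) are all W)
(5,6): L (options (0,6)(W), (5,5)(W), (5,2)(W), (5,1)(W), (4,5)(W) are all W)
(6,1): L (options (1,1)(W), (6,0)(W), (5,0)(W) are all W)
(6,3): L (options (1,3)(W), (6,2)(W), (5,2)(W) are all W)
(7,1): L (options (2,1)(W), (7,0)(W), (6,0)(W) are all W)
(7,3): L (options (2,3)(W), (7,2)(W), (6,2)(W) are all W)
Every other cell has at least one move into one of the L cells above, so it is W.
(7,6): the move to (7,1) reaches an L cell, so W
(7,1): one of the L cells justified above, so L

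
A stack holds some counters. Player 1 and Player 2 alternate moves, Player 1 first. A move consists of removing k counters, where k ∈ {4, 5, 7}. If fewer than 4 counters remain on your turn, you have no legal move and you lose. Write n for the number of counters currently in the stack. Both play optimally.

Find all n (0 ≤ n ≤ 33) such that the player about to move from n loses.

0, 1, 2, 3, 11, 12, 13, 14, 22, 23, 24, 25, 33

Use the standard recursion: the mover loses at a terminal position; elsewhere, the mover wins exactly when some move hands the opponent an L position.
n=0: no move → L
n=1: no move → L
n=2: no move → L
n=3: no move → L
n=4: →0(L), so W
n=5: →1(L), so W
n=6: →2(L), so W
n=7: →3(L), so W
n=8: →3(L), so W
n=9: →2(L), so W
n=10: →3(L), so W
n=11: →7(W), 6(W), 4(W) — all W, so L
n=12: →8(W), 7(W), 5(W) — all W, so L
n=13: →9(W), 8(W), 6(W) — all W, so L
n=14: →10(W), 9(W), 7(W) — all W, so L
n=15: →11(L), so W
n=16: →12(L), so W
n=17: →13(L), so W
n=18: →14(L), so W
n=19: →14(L), so W
n=20: →13(L), so W
n=21: →14(L), so W
n=22: →18(W), 17(W), 15(W) — all W, so L
n=23: →19(W), 18(W), 16(W) — all W, so L
n=24: →20(W), 19(W), 17(W) — all W, so L
n=25: →21(W), 20(W), 18(W) — all W, so L
n=26: →22(L), so W
n=27: →23(L), so W
n=28: →24(L), so W
n=29: →25(L), so W
n=30: →25(L), so W
n=31: →24(L), so W
n=32: →25(L), so W
n=33: →29(W), 28(W), 26(W) — all W, so L
The losing starting values of n are exactly the entries labelled L in this table (13 of them).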